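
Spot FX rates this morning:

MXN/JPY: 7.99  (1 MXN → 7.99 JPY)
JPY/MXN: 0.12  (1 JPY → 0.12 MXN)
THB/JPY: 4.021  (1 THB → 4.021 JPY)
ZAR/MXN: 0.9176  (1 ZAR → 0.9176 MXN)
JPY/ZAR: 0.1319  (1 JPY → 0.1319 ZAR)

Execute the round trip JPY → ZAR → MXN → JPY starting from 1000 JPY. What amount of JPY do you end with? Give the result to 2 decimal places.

967.04

1000 JPY × 0.1319 = 131.9 ZAR
131.9 ZAR × 0.9176 = 121.03144 MXN
121.03144 MXN × 7.99 = 967.0412056 JPY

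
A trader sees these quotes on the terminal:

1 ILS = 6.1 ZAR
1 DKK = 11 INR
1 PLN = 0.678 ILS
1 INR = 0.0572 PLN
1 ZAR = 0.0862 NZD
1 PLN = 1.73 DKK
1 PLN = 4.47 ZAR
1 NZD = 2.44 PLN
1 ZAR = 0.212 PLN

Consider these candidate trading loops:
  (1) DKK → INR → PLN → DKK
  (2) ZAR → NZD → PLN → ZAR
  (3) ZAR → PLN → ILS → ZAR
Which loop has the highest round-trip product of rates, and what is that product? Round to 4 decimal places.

(1) 11 × 0.0572 × 1.73 = 1.08852
(2) 0.0862 × 2.44 × 4.47 = 0.94017
(3) 0.212 × 0.678 × 6.1 = 0.87679
Highest is cycle (1) at 1.0885 (>1, arbitrage).

1.0885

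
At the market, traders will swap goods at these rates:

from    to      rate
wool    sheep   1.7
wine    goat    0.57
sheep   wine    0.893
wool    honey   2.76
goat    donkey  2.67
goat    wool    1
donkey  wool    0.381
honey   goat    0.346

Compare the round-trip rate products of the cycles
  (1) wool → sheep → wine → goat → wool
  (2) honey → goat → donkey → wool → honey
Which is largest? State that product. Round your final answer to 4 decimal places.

0.9715

(1) 1.7 × 0.893 × 0.57 × 1 = 0.86532
(2) 0.346 × 2.67 × 0.381 × 2.76 = 0.97145
Highest is cycle (2) at 0.9715 (≤1, no arbitrage).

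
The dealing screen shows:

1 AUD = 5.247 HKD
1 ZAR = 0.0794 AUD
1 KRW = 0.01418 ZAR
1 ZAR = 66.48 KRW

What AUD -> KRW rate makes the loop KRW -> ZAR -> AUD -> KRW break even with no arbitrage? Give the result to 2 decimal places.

888.18

Known legs of the cycle: 0.01418 × 0.0794 = 0.001125892
For no arbitrage the full-cycle product must be 1, so the missing rate is 1 / 0.001125892 ≈ 888.1847.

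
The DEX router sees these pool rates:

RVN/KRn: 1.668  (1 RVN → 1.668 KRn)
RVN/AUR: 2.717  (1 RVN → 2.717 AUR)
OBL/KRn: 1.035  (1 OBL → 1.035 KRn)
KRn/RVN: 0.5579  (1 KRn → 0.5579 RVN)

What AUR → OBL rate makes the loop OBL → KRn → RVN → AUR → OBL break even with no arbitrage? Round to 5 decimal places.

Known legs of the cycle: 1.035 × 0.5579 × 2.717 = 1.5688678005
For no arbitrage the full-cycle product must be 1, so the missing rate is 1 / 1.5688678005 ≈ 0.6374023.

0.63740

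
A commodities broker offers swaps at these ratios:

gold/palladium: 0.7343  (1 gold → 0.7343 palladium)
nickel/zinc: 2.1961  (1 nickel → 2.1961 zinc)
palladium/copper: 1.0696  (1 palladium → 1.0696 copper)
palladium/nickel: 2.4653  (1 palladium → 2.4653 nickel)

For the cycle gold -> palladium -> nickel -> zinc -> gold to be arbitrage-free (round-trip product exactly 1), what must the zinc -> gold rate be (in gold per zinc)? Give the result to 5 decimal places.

Known legs of the cycle: 0.7343 × 2.4653 × 2.1961 = 3.975533485819
For no arbitrage the full-cycle product must be 1, so the missing rate is 1 / 3.975533485819 ≈ 0.2515386.

0.25154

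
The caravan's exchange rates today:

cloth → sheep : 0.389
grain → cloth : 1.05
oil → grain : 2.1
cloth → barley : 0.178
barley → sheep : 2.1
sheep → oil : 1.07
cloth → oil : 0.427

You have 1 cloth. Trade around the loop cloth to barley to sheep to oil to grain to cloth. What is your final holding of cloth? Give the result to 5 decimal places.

1 cloth × 0.178 = 0.178 barley
0.178 barley × 2.1 = 0.3738 sheep
0.3738 sheep × 1.07 = 0.399966 oil
0.399966 oil × 2.1 = 0.8399286 grain
0.8399286 grain × 1.05 = 0.88192503 cloth

0.88193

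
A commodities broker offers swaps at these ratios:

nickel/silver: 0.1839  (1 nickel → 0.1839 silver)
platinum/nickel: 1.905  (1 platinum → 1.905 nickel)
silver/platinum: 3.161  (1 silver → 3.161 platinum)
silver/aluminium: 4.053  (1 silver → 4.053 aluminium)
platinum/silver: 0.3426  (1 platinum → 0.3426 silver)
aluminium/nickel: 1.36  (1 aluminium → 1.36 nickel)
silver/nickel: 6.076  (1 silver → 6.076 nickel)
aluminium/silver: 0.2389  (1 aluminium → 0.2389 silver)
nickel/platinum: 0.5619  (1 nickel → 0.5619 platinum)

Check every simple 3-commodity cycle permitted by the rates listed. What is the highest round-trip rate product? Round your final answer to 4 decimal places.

silver→nickel→platinum→silver: 6.076 × 0.5619 × 0.3426 = 1.16967
silver→platinum→nickel→silver: 3.161 × 1.905 × 0.1839 = 1.10739
silver→aluminium→nickel→silver: 4.053 × 1.36 × 0.1839 = 1.01367
Maximum is silver→nickel→platinum→silver at 1.1697; arbitrage exists.

1.1697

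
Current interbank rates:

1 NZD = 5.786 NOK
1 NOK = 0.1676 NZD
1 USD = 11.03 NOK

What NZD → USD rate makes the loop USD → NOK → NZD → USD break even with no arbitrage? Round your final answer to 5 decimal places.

Known legs of the cycle: 11.03 × 0.1676 = 1.848628
For no arbitrage the full-cycle product must be 1, so the missing rate is 1 / 1.848628 ≈ 0.5409417.

0.54094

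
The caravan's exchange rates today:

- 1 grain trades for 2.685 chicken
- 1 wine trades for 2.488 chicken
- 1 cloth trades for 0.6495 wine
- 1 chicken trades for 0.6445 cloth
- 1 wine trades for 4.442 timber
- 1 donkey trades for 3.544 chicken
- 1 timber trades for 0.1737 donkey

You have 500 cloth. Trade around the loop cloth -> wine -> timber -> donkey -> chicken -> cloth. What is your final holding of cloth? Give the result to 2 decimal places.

572.33

500 cloth × 0.6495 = 324.75 wine
324.75 wine × 4.442 = 1442.5395 timber
1442.5395 timber × 0.1737 = 250.56911115 donkey
250.56911115 donkey × 3.544 = 888.0169299156 chicken
888.0169299156 chicken × 0.6445 = 572.3269113306042 cloth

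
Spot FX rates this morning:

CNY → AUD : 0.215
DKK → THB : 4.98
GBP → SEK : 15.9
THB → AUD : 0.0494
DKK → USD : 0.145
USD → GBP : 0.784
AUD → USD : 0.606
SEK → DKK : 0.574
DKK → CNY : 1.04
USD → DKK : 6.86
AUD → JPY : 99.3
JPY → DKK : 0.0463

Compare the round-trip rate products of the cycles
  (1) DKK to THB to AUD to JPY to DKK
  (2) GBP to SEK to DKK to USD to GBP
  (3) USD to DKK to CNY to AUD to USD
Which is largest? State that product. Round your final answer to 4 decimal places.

(1) 4.98 × 0.0494 × 99.3 × 0.0463 = 1.13106
(2) 15.9 × 0.574 × 0.145 × 0.784 = 1.03751
(3) 6.86 × 1.04 × 0.215 × 0.606 = 0.92954
Highest is cycle (1) at 1.1311 (>1, arbitrage).

1.1311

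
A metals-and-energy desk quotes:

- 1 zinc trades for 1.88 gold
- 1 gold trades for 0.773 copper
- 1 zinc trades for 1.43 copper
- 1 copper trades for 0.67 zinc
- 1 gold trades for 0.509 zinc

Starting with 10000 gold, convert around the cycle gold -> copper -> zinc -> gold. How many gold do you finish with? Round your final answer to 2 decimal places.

10000 gold × 0.773 = 7730 copper
7730 copper × 0.67 = 5179.1 zinc
5179.1 zinc × 1.88 = 9736.708 gold

9736.71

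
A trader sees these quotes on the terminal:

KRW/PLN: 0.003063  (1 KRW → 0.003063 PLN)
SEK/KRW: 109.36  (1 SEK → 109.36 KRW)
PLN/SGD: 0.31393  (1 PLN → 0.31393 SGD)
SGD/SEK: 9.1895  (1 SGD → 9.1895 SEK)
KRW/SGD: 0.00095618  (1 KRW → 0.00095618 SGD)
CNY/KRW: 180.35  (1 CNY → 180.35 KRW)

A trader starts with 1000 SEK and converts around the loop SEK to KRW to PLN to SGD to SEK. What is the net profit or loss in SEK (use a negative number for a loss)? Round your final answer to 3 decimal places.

-33.659

1000 SEK × 109.36 = 109360 KRW
109360 KRW × 0.003063 = 334.96968 PLN
334.96968 PLN × 0.31393 = 105.1570316424 SGD
105.1570316424 SGD × 9.1895 = 966.3405422778348 SEK
Net change: 966.3405422778348 − 1000 = -33.6594577221652 SEK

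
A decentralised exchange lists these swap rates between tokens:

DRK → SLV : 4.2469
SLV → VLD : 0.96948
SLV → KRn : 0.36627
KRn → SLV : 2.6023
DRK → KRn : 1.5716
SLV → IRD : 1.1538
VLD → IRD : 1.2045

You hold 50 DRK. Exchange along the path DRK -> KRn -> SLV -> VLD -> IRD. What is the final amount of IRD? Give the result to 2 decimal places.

50 DRK × 1.5716 = 78.58 KRn
78.58 KRn × 2.6023 = 204.488734 SLV
204.488734 SLV × 0.96948 = 198.24773783832 VLD
198.24773783832 VLD × 1.2045 = 238.78940022625644 IRD

238.79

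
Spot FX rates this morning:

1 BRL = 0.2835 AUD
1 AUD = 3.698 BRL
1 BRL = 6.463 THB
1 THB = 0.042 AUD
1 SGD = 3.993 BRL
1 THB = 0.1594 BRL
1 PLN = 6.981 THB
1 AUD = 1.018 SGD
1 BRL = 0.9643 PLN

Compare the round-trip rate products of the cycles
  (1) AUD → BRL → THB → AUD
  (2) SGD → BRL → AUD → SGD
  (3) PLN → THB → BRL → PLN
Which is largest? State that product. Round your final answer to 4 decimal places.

1.1524

(1) 3.698 × 6.463 × 0.042 = 1.00381
(2) 3.993 × 0.2835 × 1.018 = 1.15239
(3) 6.981 × 0.1594 × 0.9643 = 1.07305
Highest is cycle (2) at 1.1524 (>1, arbitrage).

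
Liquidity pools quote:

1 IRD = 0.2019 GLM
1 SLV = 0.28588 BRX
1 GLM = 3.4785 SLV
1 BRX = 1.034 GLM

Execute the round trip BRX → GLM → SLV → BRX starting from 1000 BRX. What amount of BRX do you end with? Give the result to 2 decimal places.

1000 BRX × 1.034 = 1034 GLM
1034 GLM × 3.4785 = 3596.769 SLV
3596.769 SLV × 0.28588 = 1028.24432172 BRX

1028.24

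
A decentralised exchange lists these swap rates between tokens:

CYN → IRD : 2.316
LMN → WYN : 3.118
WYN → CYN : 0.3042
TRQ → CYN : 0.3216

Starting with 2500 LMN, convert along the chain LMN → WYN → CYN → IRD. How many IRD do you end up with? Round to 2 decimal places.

5491.79

2500 LMN × 3.118 = 7795 WYN
7795 WYN × 0.3042 = 2371.239 CYN
2371.239 CYN × 2.316 = 5491.789524 IRD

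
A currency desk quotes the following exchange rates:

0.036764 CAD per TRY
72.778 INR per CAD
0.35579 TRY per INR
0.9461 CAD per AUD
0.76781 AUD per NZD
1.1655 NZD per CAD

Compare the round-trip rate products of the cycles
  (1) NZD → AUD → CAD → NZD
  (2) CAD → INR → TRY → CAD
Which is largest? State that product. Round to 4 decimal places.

0.9520

(1) 0.76781 × 0.9461 × 1.1655 = 0.84665
(2) 72.778 × 0.35579 × 0.036764 = 0.95196
Highest is cycle (2) at 0.9520 (≤1, no arbitrage).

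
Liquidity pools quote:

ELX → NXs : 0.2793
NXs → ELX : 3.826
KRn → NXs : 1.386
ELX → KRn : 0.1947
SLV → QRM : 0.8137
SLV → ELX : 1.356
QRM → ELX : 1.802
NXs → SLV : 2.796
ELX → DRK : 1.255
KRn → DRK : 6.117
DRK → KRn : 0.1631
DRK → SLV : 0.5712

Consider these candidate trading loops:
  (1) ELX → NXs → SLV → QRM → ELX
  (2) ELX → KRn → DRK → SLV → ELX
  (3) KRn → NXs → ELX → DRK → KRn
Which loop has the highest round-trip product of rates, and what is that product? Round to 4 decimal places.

(1) 0.2793 × 2.796 × 0.8137 × 1.802 = 1.14506
(2) 0.1947 × 6.117 × 0.5712 × 1.356 = 0.92247
(3) 1.386 × 3.826 × 1.255 × 0.1631 = 1.08544
Highest is cycle (1) at 1.1451 (>1, arbitrage).

1.1451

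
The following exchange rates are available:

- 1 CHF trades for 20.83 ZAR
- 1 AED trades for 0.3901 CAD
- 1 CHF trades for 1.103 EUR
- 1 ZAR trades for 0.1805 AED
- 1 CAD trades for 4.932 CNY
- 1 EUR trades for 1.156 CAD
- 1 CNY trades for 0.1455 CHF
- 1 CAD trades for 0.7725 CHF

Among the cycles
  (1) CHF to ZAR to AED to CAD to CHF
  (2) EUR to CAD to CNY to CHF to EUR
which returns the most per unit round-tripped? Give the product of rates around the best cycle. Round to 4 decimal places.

1.1330

(1) 20.83 × 0.1805 × 0.3901 × 0.7725 = 1.13303
(2) 1.156 × 4.932 × 0.1455 × 1.103 = 0.91500
Highest is cycle (1) at 1.1330 (>1, arbitrage).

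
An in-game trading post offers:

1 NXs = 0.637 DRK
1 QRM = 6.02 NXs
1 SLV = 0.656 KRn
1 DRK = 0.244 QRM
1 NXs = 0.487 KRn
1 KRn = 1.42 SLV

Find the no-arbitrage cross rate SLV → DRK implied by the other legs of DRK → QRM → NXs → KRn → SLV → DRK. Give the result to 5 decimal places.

0.98446

Known legs of the cycle: 0.244 × 6.02 × 0.487 × 1.42 = 1.0157892752
For no arbitrage the full-cycle product must be 1, so the missing rate is 1 / 1.0157892752 ≈ 0.9844562.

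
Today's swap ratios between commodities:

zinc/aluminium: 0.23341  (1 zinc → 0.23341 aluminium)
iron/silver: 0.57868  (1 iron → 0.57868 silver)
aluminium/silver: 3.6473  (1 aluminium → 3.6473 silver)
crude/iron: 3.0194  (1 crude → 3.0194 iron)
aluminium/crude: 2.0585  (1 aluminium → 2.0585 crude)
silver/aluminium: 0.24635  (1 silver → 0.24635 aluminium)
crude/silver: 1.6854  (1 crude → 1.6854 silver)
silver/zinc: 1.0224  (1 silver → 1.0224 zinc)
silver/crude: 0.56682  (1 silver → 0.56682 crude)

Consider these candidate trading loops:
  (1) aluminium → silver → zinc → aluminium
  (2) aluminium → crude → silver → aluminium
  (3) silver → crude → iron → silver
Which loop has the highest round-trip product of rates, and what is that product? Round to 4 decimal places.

0.9904

(1) 3.6473 × 1.0224 × 0.23341 = 0.87039
(2) 2.0585 × 1.6854 × 0.24635 = 0.85469
(3) 0.56682 × 3.0194 × 0.57868 = 0.99039
Highest is cycle (3) at 0.9904 (≤1, no arbitrage).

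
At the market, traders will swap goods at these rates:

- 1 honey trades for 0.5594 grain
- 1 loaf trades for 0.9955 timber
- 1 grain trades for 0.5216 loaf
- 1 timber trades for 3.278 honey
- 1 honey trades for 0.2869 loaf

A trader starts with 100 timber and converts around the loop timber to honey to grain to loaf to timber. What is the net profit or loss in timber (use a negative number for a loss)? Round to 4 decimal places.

100 timber × 3.278 = 327.8 honey
327.8 honey × 0.5594 = 183.37132 grain
183.37132 grain × 0.5216 = 95.646480512 loaf
95.646480512 loaf × 0.9955 = 95.216071349696 timber
Net change: 95.216071349696 − 100 = -4.783928650304 timber

-4.7839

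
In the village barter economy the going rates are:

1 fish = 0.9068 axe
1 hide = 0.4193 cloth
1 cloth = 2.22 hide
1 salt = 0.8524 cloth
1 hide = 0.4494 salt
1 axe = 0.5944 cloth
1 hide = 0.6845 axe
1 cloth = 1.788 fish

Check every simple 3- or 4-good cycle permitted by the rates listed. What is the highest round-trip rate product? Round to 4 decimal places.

fish→axe→cloth→fish: 0.9068 × 0.5944 × 1.788 = 0.96374
cloth→hide→axe→cloth: 2.22 × 0.6845 × 0.5944 = 0.90324
cloth→hide→salt→cloth: 2.22 × 0.4494 × 0.8524 = 0.85041
Maximum is fish→axe→cloth→fish at 0.9637; no arbitrage — every cycle loses value.

0.9637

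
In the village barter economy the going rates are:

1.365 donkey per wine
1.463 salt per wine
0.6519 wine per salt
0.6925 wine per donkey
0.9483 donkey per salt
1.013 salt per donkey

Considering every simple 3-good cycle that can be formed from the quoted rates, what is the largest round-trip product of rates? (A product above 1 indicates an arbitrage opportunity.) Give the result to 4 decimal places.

0.9607

wine→salt→donkey→wine: 1.463 × 0.9483 × 0.6925 = 0.96075
wine→donkey→salt→wine: 1.365 × 1.013 × 0.6519 = 0.90141
Maximum is wine→salt→donkey→wine at 0.9607; no arbitrage — every cycle loses value.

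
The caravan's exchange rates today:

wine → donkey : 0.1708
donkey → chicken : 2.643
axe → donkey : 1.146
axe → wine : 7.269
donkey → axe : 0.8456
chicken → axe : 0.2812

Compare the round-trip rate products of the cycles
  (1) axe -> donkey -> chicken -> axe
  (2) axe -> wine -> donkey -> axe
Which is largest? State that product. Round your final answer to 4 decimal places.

(1) 1.146 × 2.643 × 0.2812 = 0.85172
(2) 7.269 × 0.1708 × 0.8456 = 1.04985
Highest is cycle (2) at 1.0499 (>1, arbitrage).

1.0499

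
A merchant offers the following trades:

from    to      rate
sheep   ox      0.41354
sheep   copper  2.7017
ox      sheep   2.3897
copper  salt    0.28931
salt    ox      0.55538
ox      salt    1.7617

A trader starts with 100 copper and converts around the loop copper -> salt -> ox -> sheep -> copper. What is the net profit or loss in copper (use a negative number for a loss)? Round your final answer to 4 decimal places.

100 copper × 0.28931 = 28.931 salt
28.931 salt × 0.55538 = 16.06769878 ox
16.06769878 ox × 2.3897 = 38.396979774566 sheep
38.396979774566 sheep × 2.7017 = 103.7371202569449622 copper
Net change: 103.7371202569449622 − 100 = 3.7371202569449622 copper

3.7371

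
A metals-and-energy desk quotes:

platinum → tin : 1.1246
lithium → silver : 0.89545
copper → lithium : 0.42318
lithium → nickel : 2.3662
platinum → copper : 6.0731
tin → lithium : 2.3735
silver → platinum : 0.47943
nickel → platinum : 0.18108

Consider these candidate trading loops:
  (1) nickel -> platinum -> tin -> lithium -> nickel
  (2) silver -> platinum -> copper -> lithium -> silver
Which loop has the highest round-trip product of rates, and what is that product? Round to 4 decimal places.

1.1437

(1) 0.18108 × 1.1246 × 2.3735 × 2.3662 = 1.14369
(2) 0.47943 × 6.0731 × 0.42318 × 0.89545 = 1.10332
Highest is cycle (1) at 1.1437 (>1, arbitrage).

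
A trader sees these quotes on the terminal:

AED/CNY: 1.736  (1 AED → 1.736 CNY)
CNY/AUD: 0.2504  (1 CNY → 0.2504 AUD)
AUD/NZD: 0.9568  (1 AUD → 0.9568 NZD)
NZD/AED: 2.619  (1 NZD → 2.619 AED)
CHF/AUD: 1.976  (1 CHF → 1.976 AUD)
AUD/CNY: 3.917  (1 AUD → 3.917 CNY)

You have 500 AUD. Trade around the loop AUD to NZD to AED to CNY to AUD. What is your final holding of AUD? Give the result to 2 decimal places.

544.64

500 AUD × 0.9568 = 478.4 NZD
478.4 NZD × 2.619 = 1252.9296 AED
1252.9296 AED × 1.736 = 2175.0857856 CNY
2175.0857856 CNY × 0.2504 = 544.64148071424 AUD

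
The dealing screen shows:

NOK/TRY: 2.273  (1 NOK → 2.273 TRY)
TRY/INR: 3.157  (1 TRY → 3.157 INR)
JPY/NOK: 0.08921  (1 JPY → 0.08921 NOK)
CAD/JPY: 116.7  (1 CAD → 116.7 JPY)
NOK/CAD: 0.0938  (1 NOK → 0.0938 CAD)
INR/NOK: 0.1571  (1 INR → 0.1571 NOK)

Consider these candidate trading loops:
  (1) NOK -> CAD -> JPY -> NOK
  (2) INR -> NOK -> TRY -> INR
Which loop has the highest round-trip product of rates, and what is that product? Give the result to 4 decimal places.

(1) 0.0938 × 116.7 × 0.08921 = 0.97653
(2) 0.1571 × 2.273 × 3.157 = 1.12733
Highest is cycle (2) at 1.1273 (>1, arbitrage).

1.1273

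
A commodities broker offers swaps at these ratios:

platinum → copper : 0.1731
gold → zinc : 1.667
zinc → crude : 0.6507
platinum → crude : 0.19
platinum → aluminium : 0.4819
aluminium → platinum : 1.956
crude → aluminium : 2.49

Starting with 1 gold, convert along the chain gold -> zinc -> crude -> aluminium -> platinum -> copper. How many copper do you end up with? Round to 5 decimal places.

0.91450

1 gold × 1.667 = 1.667 zinc
1.667 zinc × 0.6507 = 1.0847169 crude
1.0847169 crude × 2.49 = 2.700945081 aluminium
2.700945081 aluminium × 1.956 = 5.283048578436 platinum
5.283048578436 platinum × 0.1731 = 0.9144957089272716 copper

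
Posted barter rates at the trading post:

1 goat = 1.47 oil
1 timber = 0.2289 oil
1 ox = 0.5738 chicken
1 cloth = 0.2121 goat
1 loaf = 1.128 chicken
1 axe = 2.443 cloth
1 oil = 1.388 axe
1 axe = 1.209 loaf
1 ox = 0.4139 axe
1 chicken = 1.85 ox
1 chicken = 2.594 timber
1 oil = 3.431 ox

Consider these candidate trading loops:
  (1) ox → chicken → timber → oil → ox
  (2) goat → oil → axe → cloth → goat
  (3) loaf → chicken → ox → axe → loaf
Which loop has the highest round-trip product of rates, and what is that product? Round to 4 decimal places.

(1) 0.5738 × 2.594 × 0.2289 × 3.431 = 1.16895
(2) 1.47 × 1.388 × 2.443 × 0.2121 = 1.05723
(3) 1.128 × 1.85 × 0.4139 × 1.209 = 1.04425
Highest is cycle (1) at 1.1690 (>1, arbitrage).

1.1690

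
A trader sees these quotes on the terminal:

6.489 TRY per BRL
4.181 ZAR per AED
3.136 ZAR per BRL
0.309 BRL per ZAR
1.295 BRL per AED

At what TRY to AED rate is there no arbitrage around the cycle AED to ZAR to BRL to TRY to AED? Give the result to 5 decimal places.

Known legs of the cycle: 4.181 × 0.309 × 6.489 = 8.383327281
For no arbitrage the full-cycle product must be 1, so the missing rate is 1 / 8.383327281 ≈ 0.1192844.

0.11928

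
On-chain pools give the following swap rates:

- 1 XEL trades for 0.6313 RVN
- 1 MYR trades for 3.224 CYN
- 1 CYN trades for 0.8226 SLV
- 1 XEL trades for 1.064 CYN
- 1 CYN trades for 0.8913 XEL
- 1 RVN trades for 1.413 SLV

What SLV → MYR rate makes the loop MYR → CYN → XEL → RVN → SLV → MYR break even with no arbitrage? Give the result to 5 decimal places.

Known legs of the cycle: 3.224 × 0.8913 × 0.6313 × 1.413 = 2.56328496892728
For no arbitrage the full-cycle product must be 1, so the missing rate is 1 / 2.56328496892728 ≈ 0.3901244.

0.39012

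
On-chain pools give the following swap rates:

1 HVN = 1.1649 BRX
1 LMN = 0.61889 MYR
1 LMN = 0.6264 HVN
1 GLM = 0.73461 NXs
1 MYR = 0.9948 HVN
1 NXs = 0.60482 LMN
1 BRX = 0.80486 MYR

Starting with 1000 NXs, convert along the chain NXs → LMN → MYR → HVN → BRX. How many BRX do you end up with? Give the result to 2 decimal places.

433.77

1000 NXs × 0.60482 = 604.82 LMN
604.82 LMN × 0.61889 = 374.3170498 MYR
374.3170498 MYR × 0.9948 = 372.37060114104 HVN
372.37060114104 HVN × 1.1649 = 433.774513269197496 BRX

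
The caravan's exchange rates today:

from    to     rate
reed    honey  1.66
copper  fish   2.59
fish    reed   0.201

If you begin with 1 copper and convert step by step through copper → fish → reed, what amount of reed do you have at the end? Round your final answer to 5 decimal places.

1 copper × 2.59 = 2.59 fish
2.59 fish × 0.201 = 0.52059 reed

0.52059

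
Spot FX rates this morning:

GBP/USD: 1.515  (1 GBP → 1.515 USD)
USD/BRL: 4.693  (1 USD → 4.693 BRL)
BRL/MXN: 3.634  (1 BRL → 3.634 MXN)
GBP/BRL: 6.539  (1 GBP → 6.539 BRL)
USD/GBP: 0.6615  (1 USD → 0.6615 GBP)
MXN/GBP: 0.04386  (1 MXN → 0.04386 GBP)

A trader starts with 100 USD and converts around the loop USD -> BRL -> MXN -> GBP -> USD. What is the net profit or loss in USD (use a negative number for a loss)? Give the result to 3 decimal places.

100 USD × 4.693 = 469.3 BRL
469.3 BRL × 3.634 = 1705.4362 MXN
1705.4362 MXN × 0.04386 = 74.800431732 GBP
74.800431732 GBP × 1.515 = 113.32265407398 USD
Net change: 113.32265407398 − 100 = 13.32265407398 USD

13.323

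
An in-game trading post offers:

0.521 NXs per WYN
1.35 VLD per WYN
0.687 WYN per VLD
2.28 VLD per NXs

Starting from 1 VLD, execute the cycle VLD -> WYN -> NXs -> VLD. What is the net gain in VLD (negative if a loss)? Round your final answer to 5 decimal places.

-0.18393

1 VLD × 0.687 = 0.687 WYN
0.687 WYN × 0.521 = 0.357927 NXs
0.357927 NXs × 2.28 = 0.81607356 VLD
Net change: 0.81607356 − 1 = -0.18392644 VLD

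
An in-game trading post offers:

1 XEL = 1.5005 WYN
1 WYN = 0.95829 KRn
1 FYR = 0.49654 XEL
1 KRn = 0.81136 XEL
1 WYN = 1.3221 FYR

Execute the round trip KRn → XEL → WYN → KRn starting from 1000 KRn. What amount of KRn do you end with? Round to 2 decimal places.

1166.67

1000 KRn × 0.81136 = 811.36 XEL
811.36 XEL × 1.5005 = 1217.44568 WYN
1217.44568 WYN × 0.95829 = 1166.6660206872 KRn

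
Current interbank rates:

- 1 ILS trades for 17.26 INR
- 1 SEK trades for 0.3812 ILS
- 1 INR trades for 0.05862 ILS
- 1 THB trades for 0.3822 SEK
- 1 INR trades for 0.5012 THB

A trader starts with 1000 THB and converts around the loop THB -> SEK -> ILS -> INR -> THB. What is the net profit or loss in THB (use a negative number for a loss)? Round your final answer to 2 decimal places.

1000 THB × 0.3822 = 382.2 SEK
382.2 SEK × 0.3812 = 145.69464 ILS
145.69464 ILS × 17.26 = 2514.6894864 INR
2514.6894864 INR × 0.5012 = 1260.36237058368 THB
Net change: 1260.36237058368 − 1000 = 260.36237058368 THB

260.36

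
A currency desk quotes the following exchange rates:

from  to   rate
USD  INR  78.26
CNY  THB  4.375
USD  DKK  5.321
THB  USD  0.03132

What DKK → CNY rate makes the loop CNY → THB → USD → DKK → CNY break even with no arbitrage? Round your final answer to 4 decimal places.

1.3715

Known legs of the cycle: 4.375 × 0.03132 × 5.321 = 0.729110025
For no arbitrage the full-cycle product must be 1, so the missing rate is 1 / 0.729110025 ≈ 1.371535.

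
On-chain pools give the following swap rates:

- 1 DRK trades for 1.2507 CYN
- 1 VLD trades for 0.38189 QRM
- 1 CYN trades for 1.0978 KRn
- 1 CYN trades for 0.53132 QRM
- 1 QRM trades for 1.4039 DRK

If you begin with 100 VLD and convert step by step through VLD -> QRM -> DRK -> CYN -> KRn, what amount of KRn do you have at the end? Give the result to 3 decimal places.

100 VLD × 0.38189 = 38.189 QRM
38.189 QRM × 1.4039 = 53.6135371 DRK
53.6135371 DRK × 1.2507 = 67.05445085097 CYN
67.05445085097 CYN × 1.0978 = 73.612376144194866 KRn

73.612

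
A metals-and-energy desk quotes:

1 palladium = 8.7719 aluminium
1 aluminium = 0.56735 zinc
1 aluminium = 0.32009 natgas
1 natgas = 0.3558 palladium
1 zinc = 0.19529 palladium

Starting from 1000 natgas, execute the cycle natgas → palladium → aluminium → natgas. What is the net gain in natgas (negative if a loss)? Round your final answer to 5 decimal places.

-0.98566

1000 natgas × 0.3558 = 355.8 palladium
355.8 palladium × 8.7719 = 3121.04202 aluminium
3121.04202 aluminium × 0.32009 = 999.0143401818 natgas
Net change: 999.0143401818 − 1000 = -0.9856598182 natgas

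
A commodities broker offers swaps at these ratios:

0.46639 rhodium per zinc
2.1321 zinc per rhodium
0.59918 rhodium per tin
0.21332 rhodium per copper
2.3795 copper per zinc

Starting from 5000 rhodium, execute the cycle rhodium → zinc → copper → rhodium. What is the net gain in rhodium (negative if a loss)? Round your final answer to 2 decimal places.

411.22

5000 rhodium × 2.1321 = 10660.5 zinc
10660.5 zinc × 2.3795 = 25366.65975 copper
25366.65975 copper × 0.21332 = 5411.21585787 rhodium
Net change: 5411.21585787 − 5000 = 411.21585787 rhodium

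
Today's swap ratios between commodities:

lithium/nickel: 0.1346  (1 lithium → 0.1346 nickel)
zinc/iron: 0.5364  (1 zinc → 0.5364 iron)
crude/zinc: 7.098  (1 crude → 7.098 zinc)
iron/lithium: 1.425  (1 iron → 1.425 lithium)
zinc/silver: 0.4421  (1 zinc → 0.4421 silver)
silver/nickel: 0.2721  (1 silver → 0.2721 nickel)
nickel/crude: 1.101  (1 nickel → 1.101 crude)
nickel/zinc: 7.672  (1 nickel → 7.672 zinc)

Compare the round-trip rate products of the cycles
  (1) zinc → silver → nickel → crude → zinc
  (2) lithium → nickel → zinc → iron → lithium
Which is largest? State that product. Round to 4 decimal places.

(1) 0.4421 × 0.2721 × 1.101 × 7.098 = 0.94010
(2) 0.1346 × 7.672 × 0.5364 × 1.425 = 0.78933
Highest is cycle (1) at 0.9401 (≤1, no arbitrage).

0.9401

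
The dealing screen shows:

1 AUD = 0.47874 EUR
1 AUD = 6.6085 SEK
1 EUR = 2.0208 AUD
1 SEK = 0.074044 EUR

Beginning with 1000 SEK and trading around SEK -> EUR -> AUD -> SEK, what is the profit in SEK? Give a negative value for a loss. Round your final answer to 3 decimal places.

1000 SEK × 0.074044 = 74.044 EUR
74.044 EUR × 2.0208 = 149.6281152 AUD
149.6281152 AUD × 6.6085 = 988.8173992992 SEK
Net change: 988.8173992992 − 1000 = -11.1826007008 SEK

-11.183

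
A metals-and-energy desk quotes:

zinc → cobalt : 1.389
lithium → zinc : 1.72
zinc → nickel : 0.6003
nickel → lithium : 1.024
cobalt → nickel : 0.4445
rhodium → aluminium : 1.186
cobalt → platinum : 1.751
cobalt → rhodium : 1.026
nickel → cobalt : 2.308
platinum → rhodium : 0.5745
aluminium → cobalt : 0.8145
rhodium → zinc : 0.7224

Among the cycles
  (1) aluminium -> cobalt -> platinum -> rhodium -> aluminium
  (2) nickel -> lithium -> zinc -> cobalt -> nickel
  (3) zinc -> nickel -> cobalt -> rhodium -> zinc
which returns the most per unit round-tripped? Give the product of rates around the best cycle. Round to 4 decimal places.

1.0874

(1) 0.8145 × 1.751 × 0.5745 × 1.186 = 0.97174
(2) 1.024 × 1.72 × 1.389 × 0.4445 = 1.08743
(3) 0.6003 × 2.308 × 1.026 × 0.7224 = 1.02690
Highest is cycle (2) at 1.0874 (>1, arbitrage).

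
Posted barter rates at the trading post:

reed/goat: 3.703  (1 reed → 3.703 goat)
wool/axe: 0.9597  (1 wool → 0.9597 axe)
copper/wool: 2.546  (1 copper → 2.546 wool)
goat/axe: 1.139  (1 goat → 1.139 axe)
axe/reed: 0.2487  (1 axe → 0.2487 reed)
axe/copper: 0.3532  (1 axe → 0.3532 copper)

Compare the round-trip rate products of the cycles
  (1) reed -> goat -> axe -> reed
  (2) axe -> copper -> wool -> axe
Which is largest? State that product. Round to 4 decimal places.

1.0489

(1) 3.703 × 1.139 × 0.2487 = 1.04895
(2) 0.3532 × 2.546 × 0.9597 = 0.86301
Highest is cycle (1) at 1.0489 (>1, arbitrage).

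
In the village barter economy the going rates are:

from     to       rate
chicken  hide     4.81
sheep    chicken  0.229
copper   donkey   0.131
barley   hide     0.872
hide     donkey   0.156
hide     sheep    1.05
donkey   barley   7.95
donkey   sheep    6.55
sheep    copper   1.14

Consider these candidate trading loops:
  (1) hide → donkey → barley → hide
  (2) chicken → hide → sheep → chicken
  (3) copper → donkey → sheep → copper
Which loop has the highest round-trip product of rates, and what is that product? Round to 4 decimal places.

(1) 0.156 × 7.95 × 0.872 = 1.08145
(2) 4.81 × 1.05 × 0.229 = 1.15656
(3) 0.131 × 6.55 × 1.14 = 0.97818
Highest is cycle (2) at 1.1566 (>1, arbitrage).

1.1566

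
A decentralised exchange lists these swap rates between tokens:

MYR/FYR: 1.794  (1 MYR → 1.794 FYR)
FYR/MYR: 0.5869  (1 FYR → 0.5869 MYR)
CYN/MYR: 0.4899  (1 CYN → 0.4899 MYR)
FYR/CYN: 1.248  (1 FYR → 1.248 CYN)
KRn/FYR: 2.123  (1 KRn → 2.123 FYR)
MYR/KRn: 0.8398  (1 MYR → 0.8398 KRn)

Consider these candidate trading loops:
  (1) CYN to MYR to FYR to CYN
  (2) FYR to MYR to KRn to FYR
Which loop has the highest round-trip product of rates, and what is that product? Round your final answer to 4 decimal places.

(1) 0.4899 × 1.794 × 1.248 = 1.09684
(2) 0.5869 × 0.8398 × 2.123 = 1.04638
Highest is cycle (1) at 1.0968 (>1, arbitrage).

1.0968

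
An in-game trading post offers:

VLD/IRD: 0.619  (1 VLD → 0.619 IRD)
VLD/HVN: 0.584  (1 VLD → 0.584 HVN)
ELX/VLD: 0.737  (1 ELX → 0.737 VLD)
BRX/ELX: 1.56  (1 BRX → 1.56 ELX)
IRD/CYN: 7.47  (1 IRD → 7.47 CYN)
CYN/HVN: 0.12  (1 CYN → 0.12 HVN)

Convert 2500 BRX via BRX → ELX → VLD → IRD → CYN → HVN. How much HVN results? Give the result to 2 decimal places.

1594.87

2500 BRX × 1.56 = 3900 ELX
3900 ELX × 0.737 = 2874.3 VLD
2874.3 VLD × 0.619 = 1779.1917 IRD
1779.1917 IRD × 7.47 = 13290.561999 CYN
13290.561999 CYN × 0.12 = 1594.86743988 HVN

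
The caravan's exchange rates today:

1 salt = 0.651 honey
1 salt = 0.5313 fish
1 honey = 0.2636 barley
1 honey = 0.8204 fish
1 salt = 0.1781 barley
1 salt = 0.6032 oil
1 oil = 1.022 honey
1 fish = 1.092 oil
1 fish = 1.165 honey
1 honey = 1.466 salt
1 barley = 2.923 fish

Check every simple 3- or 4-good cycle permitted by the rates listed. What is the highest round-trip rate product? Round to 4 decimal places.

0.9156

honey→fish→oil→honey: 0.8204 × 1.092 × 1.022 = 0.91559
honey→salt→fish→honey: 1.466 × 0.5313 × 1.165 = 0.90740
honey→salt→oil→honey: 1.466 × 0.6032 × 1.022 = 0.90375
honey→barley→fish→honey: 0.2636 × 2.923 × 1.165 = 0.89764
honey→salt→barley→fish→honey: 1.466 × 0.1781 × 2.923 × 1.165 = 0.88910
honey→salt→fish→oil→honey: 1.466 × 0.5313 × 1.092 × 1.022 = 0.86926
honey→barley→fish→oil→honey: 0.2636 × 2.923 × 1.092 × 1.022 = 0.85990
Maximum is honey→fish→oil→honey at 0.9156; no arbitrage — every cycle loses value.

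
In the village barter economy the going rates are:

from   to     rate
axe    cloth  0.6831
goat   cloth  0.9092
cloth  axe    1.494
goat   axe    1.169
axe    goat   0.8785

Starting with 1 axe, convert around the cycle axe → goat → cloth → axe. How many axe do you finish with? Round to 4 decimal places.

1 axe × 0.8785 = 0.8785 goat
0.8785 goat × 0.9092 = 0.7987322 cloth
0.7987322 cloth × 1.494 = 1.1933059068 axe

1.1933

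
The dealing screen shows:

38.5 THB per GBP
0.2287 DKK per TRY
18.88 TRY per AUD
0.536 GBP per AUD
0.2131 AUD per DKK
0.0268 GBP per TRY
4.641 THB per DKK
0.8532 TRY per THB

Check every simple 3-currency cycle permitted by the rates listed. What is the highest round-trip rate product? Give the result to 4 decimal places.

DKK→AUD→TRY→DKK: 0.2131 × 18.88 × 0.2287 = 0.92014
DKK→THB→TRY→DKK: 4.641 × 0.8532 × 0.2287 = 0.90558
THB→TRY→GBP→THB: 0.8532 × 0.0268 × 38.5 = 0.88033
Maximum is DKK→AUD→TRY→DKK at 0.9201; no arbitrage — every cycle loses value.

0.9201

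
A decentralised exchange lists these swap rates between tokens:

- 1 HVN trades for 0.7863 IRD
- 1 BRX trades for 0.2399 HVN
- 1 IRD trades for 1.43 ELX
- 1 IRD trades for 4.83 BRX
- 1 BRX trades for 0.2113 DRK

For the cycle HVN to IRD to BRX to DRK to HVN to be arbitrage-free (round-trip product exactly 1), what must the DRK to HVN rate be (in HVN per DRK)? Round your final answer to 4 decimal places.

1.2461

Known legs of the cycle: 0.7863 × 4.83 × 0.2113 = 0.8024812677
For no arbitrage the full-cycle product must be 1, so the missing rate is 1 / 0.8024812677 ≈ 1.246135.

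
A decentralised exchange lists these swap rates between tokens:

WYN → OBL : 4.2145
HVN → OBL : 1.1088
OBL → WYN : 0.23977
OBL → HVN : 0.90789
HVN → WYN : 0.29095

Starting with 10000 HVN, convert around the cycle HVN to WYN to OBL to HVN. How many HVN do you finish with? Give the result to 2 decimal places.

10000 HVN × 0.29095 = 2909.5 WYN
2909.5 WYN × 4.2145 = 12262.08775 OBL
12262.08775 OBL × 0.90789 = 11132.6268473475 HVN

11132.63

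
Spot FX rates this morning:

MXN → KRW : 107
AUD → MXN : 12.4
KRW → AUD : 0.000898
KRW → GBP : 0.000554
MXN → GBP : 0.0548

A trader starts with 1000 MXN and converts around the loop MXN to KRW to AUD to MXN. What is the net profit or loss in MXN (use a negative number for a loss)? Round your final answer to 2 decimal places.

1000 MXN × 107 = 107000 KRW
107000 KRW × 0.000898 = 96.086 AUD
96.086 AUD × 12.4 = 1191.4664 MXN
Net change: 1191.4664 − 1000 = 191.4664 MXN

191.47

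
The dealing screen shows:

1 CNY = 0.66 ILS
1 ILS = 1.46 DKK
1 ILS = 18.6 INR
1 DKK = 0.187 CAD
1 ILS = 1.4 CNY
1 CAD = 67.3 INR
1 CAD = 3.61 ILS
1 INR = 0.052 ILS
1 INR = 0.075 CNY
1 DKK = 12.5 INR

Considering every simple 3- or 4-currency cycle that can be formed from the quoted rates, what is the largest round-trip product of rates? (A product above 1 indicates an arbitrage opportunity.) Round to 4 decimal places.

ILS→DKK→CAD→ILS: 1.46 × 0.187 × 3.61 = 0.98560
INR→ILS→DKK→CAD→INR: 0.052 × 1.46 × 0.187 × 67.3 = 0.95546
INR→ILS→DKK→INR: 0.052 × 1.46 × 12.5 = 0.94900
INR→CNY→ILS→INR: 0.075 × 0.66 × 18.6 = 0.92070
INR→CNY→ILS→DKK→INR: 0.075 × 0.66 × 1.46 × 12.5 = 0.90338
Maximum is ILS→DKK→CAD→ILS at 0.9856; no arbitrage — every cycle loses value.

0.9856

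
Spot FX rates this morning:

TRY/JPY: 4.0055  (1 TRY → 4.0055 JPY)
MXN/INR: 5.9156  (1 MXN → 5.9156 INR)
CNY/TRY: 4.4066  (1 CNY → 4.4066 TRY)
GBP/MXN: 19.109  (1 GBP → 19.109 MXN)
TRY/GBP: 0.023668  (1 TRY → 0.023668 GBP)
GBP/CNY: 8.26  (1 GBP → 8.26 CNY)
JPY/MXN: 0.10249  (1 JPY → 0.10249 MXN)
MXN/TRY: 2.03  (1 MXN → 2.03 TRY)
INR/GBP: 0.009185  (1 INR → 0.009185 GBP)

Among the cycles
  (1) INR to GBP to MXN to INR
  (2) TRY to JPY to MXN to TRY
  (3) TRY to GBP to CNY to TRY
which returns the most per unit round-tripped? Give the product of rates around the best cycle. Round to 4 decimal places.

1.0383

(1) 0.009185 × 19.109 × 5.9156 = 1.03828
(2) 4.0055 × 0.10249 × 2.03 = 0.83336
(3) 0.023668 × 8.26 × 4.4066 = 0.86148
Highest is cycle (1) at 1.0383 (>1, arbitrage).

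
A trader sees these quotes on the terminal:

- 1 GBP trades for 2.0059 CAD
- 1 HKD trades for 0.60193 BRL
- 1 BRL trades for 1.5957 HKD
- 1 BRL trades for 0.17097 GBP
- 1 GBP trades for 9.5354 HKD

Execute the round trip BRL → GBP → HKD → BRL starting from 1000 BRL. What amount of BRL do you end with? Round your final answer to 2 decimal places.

1000 BRL × 0.17097 = 170.97 GBP
170.97 GBP × 9.5354 = 1630.267338 HKD
1630.267338 HKD × 0.60193 = 981.30681876234 BRL

981.31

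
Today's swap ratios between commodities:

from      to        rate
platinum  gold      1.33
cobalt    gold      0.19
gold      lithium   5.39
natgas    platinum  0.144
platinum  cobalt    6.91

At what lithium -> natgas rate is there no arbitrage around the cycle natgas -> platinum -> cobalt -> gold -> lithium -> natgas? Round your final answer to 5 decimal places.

Known legs of the cycle: 0.144 × 6.91 × 0.19 × 5.39 = 1.019020464
For no arbitrage the full-cycle product must be 1, so the missing rate is 1 / 1.019020464 ≈ 0.9813346.

0.98133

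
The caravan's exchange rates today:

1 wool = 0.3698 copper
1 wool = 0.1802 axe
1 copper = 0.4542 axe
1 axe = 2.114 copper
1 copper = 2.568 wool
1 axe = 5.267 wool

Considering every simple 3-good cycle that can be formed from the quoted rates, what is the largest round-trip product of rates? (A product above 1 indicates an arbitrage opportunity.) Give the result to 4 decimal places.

copper→wool→axe→copper: 2.568 × 0.1802 × 2.114 = 0.97826
copper→axe→wool→copper: 0.4542 × 5.267 × 0.3698 = 0.88466
Maximum is copper→wool→axe→copper at 0.9783; no arbitrage — every cycle loses value.

0.9783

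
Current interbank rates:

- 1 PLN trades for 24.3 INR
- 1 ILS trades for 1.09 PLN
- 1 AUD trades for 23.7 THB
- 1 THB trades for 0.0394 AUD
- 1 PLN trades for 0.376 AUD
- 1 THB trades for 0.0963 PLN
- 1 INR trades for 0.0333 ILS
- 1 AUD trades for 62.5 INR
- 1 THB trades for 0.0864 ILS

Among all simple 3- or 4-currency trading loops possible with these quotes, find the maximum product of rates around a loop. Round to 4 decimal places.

INR→ILS→PLN→INR: 0.0333 × 1.09 × 24.3 = 0.88202
THB→PLN→AUD→THB: 0.0963 × 0.376 × 23.7 = 0.85815
INR→ILS→PLN→AUD→INR: 0.0333 × 1.09 × 0.376 × 62.5 = 0.85298
THB→ILS→PLN→AUD→THB: 0.0864 × 1.09 × 0.376 × 23.7 = 0.83922
Maximum is INR→ILS→PLN→INR at 0.8820; no arbitrage — every cycle loses value.

0.8820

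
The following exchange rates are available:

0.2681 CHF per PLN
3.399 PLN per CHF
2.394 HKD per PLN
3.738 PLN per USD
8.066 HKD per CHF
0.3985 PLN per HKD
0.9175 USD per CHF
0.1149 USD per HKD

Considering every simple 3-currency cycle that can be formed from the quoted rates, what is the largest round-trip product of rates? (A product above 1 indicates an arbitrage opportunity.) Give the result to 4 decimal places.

PLN→HKD→USD→PLN: 2.394 × 0.1149 × 3.738 = 1.02821
CHF→USD→PLN→CHF: 0.9175 × 3.738 × 0.2681 = 0.91948
CHF→HKD→PLN→CHF: 8.066 × 0.3985 × 0.2681 = 0.86175
Maximum is PLN→HKD→USD→PLN at 1.0282; arbitrage exists.

1.0282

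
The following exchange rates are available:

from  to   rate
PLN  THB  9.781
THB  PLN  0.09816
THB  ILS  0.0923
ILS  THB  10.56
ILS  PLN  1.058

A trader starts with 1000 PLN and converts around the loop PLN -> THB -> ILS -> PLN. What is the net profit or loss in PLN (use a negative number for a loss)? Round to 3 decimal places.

1000 PLN × 9.781 = 9781 THB
9781 THB × 0.0923 = 902.7863 ILS
902.7863 ILS × 1.058 = 955.1479054 PLN
Net change: 955.1479054 − 1000 = -44.8520946 PLN

-44.852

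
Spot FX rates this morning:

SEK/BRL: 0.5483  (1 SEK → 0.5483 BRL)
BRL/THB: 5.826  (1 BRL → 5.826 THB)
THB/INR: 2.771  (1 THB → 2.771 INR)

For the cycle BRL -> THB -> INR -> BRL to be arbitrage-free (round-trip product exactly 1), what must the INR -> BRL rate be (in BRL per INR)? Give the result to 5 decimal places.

Known legs of the cycle: 5.826 × 2.771 = 16.143846
For no arbitrage the full-cycle product must be 1, so the missing rate is 1 / 16.143846 ≈ 0.0619431.

0.06194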